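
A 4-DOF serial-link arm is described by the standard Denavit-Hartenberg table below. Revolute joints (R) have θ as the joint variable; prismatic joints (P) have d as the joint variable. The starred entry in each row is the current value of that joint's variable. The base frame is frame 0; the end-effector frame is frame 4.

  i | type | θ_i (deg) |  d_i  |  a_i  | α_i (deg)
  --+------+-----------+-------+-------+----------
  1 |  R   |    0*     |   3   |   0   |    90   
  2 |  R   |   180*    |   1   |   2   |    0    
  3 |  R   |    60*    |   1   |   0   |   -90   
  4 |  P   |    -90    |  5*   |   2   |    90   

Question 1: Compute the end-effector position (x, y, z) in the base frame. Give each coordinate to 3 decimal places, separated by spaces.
2.330 -4.000 0.500

after link 1: o_1 = (0.0000, 0.0000, 3.0000)
after link 2: o_2 = (-2.0000, -1.0000, 3.0000)
after link 3: o_3 = (-2.0000, -2.0000, 3.0000)
after link 4: o_4 = (2.3301, -4.0000, 0.5000)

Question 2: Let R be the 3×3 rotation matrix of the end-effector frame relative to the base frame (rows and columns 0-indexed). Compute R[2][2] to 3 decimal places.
0.866

End-effector z-axis (col 2 of R) = (0.5000,-0.0000,0.8660)
R[2][2] = 0.8660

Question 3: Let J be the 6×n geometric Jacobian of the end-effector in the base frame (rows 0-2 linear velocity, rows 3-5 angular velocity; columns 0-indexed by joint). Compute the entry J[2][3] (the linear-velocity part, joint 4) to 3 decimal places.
-0.500

prismatic axis z_3 = (0.8660,-0.0000,-0.5000)
J_v[:, 3] = z_3; J_ω[:, 3] = (0,0,0)
entry J[2][3] = -0.5000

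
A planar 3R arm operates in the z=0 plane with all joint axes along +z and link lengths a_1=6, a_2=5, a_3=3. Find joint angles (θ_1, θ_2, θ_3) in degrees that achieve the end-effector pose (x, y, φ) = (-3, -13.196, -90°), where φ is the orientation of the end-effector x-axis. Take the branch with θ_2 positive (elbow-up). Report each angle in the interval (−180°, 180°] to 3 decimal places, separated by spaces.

-120.003 30.006 -0.003

wrist centre = target − a_3·(cos φ, sin φ) = (-3.0000, -10.1960)
cos θ_2 = (112.9584−6²−5²)/(2·6·5) = 0.8660; θ_2 = 30.0059° (elbow-up)
β = atan2(-10.1960,-3.0000) = -106.3956°; ψ = atan2(2.5004,10.3299) = 13.6073°
θ_1 = β − ψ = -120.0029°
θ_3 = φ − θ_1 − θ_2 = -0.0030° (wrapped to (-180°,180°])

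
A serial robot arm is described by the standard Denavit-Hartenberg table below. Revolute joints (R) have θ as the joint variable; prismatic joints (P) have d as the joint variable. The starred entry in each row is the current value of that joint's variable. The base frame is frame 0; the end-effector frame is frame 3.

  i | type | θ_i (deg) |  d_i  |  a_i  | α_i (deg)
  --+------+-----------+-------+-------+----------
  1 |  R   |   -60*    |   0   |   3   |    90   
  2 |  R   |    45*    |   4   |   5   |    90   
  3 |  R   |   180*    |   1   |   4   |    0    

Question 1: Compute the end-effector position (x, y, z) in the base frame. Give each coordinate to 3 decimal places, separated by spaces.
after link 1: o_1 = (1.5000, -2.5981, 0.0000)
after link 2: o_2 = (-0.1963, -7.6599, 3.5355)
after link 3: o_3 = (-1.2570, -5.8228, 0.0000)

-1.257 -5.823 0.000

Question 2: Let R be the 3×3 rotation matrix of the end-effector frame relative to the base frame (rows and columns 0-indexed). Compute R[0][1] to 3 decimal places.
End-effector y-axis (col 1 of R) = (0.8660,0.5000,-0.0000)
R[0][1] = 0.8660

0.866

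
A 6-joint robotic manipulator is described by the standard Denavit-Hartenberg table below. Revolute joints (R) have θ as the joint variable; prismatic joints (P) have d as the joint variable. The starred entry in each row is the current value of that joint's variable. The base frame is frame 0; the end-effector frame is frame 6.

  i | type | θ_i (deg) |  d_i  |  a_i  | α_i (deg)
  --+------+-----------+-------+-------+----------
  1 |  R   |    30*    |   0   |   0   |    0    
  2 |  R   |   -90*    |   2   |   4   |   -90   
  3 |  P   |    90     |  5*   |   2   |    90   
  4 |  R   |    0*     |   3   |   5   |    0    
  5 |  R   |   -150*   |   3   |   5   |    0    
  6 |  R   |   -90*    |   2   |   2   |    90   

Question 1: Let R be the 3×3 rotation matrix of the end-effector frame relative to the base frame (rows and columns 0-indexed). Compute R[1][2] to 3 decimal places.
End-effector z-axis (col 2 of R) = (0.4330,0.2500,-0.8660)
R[1][2] = 0.2500

0.250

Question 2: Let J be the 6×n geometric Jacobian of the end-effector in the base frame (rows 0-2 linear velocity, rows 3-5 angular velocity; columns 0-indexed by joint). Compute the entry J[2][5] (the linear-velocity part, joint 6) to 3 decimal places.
1.732

axis z_5 = (0.5000,-0.8660,0.0000); lever o_n−o_5 = (2.5000,-0.8660,1.0000)
cross product → J_v[:, 5] = (-0.8660,-0.5000,1.7321)
J_ω[:, 5] = z_5
entry J[2][5] = 1.7321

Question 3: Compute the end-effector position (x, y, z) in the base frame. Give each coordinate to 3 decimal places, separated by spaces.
9.665 -8.276 0.330

after link 1: o_1 = (0.0000, 0.0000, 0.0000)
after link 2: o_2 = (2.0000, -3.4641, 2.0000)
after link 3: o_3 = (6.3301, -0.9641, 0.0000)
after link 4: o_4 = (7.8301, -3.5622, -5.0000)
after link 5: o_5 = (7.1651, -7.4103, -0.6699)
after link 6: o_6 = (9.6651, -8.2763, 0.3301)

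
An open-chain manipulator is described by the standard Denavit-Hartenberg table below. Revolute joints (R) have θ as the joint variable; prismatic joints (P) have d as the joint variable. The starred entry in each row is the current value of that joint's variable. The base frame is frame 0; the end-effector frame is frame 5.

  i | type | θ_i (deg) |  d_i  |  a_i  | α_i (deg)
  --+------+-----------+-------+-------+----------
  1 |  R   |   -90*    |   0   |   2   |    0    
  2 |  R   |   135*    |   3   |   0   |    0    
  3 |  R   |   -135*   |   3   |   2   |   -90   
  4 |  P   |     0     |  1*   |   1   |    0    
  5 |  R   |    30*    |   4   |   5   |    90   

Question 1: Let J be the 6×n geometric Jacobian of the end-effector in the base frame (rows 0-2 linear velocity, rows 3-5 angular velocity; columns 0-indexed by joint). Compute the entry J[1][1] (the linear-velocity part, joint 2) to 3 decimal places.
5.000

axis z_1 = (0.0000,0.0000,1.0000); lever o_n−o_1 = (5.0000,-7.3301,3.5000)
cross product → J_v[:, 1] = (7.3301,5.0000,-0.0000)
J_ω[:, 1] = z_1
entry J[1][1] = 5.0000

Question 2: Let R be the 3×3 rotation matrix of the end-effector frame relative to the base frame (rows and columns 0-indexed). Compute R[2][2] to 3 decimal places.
0.866

End-effector z-axis (col 2 of R) = (0.0000,-0.5000,0.8660)
R[2][2] = 0.8660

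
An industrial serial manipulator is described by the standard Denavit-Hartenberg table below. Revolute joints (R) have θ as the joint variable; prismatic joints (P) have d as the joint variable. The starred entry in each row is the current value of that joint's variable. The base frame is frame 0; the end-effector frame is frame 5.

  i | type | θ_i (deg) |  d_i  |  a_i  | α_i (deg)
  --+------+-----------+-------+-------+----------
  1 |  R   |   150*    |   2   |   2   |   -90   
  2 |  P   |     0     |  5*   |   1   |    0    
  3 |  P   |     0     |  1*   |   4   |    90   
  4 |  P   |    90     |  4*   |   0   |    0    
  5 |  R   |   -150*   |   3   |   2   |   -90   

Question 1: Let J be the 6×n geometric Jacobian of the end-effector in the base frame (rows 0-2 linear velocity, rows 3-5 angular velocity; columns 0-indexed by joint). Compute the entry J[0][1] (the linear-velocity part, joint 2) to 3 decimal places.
-0.500

prismatic axis z_1 = (-0.5000,-0.8660,0.0000)
J_v[:, 1] = z_1; J_ω[:, 1] = (0,0,0)
entry J[0][1] = -0.5000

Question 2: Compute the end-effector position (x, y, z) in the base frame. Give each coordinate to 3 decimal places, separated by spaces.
-9.062 0.304 9.000

after link 1: o_1 = (-1.7321, 1.0000, 2.0000)
after link 2: o_2 = (-5.0981, -2.8301, 2.0000)
after link 3: o_3 = (-9.0622, -1.6962, 2.0000)
after link 4: o_4 = (-9.0622, -1.6962, 6.0000)
after link 5: o_5 = (-9.0622, 0.3038, 9.0000)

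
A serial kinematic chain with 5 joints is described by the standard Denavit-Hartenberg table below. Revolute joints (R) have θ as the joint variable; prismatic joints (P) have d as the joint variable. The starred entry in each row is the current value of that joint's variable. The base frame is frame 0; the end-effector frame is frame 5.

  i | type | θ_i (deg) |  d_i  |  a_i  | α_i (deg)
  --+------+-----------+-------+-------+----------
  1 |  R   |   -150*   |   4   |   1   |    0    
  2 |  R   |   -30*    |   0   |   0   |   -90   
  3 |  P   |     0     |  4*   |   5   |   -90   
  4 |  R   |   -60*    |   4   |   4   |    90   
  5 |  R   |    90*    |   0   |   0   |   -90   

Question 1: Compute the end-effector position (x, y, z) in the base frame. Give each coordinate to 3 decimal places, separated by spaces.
-7.866 -7.964 0.000

after link 1: o_1 = (-0.8660, -0.5000, 4.0000)
after link 2: o_2 = (-0.8660, -0.5000, 4.0000)
after link 3: o_3 = (-5.8660, -4.5000, 4.0000)
after link 4: o_4 = (-7.8660, -7.9641, 0.0000)
after link 5: o_5 = (-7.8660, -7.9641, 0.0000)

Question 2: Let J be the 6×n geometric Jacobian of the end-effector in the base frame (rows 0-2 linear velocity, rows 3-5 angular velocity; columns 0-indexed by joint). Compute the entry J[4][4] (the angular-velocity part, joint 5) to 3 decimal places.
axis z_4 = (0.8660,-0.5000,0.0000); lever o_n−o_4 = (0.0000,0.0000,0.0000)
cross product → J_v[:, 4] = (-0.0000,0.0000,0.0000)
J_ω[:, 4] = z_4
entry J[4][4] = -0.5000

-0.500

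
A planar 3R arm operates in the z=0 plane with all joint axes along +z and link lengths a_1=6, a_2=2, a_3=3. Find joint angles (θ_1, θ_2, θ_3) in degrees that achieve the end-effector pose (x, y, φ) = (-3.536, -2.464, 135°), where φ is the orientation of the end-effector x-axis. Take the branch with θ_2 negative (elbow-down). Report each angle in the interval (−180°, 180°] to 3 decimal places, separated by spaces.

wrist centre = target − a_3·(cos φ, sin φ) = (-1.4147, -4.5853)
cos θ_2 = (23.0265−6²−2²)/(2·6·2) = -0.7072; θ_2 = -135.0100° (elbow-down)
β = atan2(-4.5853,-1.4147) = -107.1462°; ψ = atan2(-1.4140,4.5855) = -17.1373°
θ_1 = β − ψ = -90.0089°
θ_3 = φ − θ_1 − θ_2 = 0.0189° (wrapped to (-180°,180°])

-90.009 -135.010 0.019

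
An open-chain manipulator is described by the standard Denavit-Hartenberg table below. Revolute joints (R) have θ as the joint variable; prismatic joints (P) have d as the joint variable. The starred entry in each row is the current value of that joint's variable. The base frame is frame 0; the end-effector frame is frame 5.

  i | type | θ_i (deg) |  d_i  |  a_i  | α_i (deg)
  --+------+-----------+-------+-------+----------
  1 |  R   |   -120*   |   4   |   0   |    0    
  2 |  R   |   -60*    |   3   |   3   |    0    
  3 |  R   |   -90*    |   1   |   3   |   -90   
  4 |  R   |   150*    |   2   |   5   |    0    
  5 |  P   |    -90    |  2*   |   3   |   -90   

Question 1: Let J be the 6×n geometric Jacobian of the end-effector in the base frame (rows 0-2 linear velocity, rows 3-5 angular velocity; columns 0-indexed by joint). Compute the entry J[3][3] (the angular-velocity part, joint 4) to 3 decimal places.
-1.000

axis z_3 = (-1.0000,-0.0000,0.0000); lever o_n−o_3 = (-4.0000,-2.8301,-5.0981)
cross product → J_v[:, 3] = (0.0000,-5.0981,2.8301)
J_ω[:, 3] = z_3
entry J[3][3] = -1.0000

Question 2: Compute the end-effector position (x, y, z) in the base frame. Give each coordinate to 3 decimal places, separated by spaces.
-7.000 0.170 2.902

after link 1: o_1 = (0.0000, 0.0000, 4.0000)
after link 2: o_2 = (-3.0000, -0.0000, 7.0000)
after link 3: o_3 = (-3.0000, 3.0000, 8.0000)
after link 4: o_4 = (-5.0000, -1.3301, 5.5000)
after link 5: o_5 = (-7.0000, 0.1699, 2.9019)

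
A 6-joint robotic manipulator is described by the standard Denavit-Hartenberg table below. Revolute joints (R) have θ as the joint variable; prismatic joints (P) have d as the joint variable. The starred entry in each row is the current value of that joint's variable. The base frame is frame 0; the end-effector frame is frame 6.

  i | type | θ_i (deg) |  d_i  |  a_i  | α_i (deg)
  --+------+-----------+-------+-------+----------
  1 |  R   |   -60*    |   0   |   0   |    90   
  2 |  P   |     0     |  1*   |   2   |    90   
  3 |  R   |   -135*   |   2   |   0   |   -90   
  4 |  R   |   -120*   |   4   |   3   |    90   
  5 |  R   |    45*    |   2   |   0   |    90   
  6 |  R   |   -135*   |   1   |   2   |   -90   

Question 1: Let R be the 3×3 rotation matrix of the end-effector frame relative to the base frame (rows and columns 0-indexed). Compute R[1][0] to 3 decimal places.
End-effector x-axis (col 0 of R) = (-0.2598,0.9624,0.0795)
R[1][0] = 0.9624

0.962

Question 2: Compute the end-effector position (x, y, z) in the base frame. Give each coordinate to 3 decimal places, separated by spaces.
after link 1: o_1 = (0.0000, 0.0000, 0.0000)
after link 2: o_2 = (0.1340, -2.2321, 0.0000)
after link 3: o_3 = (0.1340, -2.2321, -2.0000)
after link 4: o_4 = (3.6094, -4.7162, -4.5981)
after link 5: o_5 = (3.1612, -6.3892, -3.5981)
after link 6: o_6 = (1.8671, -4.6229, -4.0515)

1.867 -4.623 -4.052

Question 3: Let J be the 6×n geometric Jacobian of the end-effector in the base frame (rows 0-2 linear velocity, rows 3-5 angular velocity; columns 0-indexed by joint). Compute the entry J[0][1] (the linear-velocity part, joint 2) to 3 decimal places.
-0.866

prismatic axis z_1 = (-0.8660,-0.5000,0.0000)
J_v[:, 1] = z_1; J_ω[:, 1] = (0,0,0)
entry J[0][1] = -0.8660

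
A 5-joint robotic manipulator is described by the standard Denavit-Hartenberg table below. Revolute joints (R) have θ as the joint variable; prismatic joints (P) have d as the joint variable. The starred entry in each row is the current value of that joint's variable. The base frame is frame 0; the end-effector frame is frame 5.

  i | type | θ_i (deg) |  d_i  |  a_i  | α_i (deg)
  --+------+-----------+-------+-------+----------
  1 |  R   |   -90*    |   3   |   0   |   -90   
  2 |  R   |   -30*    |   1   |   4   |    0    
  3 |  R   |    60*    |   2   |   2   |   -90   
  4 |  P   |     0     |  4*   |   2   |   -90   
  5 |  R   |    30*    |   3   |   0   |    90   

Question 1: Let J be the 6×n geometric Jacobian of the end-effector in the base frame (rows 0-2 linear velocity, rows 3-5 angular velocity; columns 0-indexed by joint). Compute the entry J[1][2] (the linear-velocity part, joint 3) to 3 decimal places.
axis z_2 = (1.0000,0.0000,0.0000); lever o_n−o_2 = (-1.0000,-1.4641,-5.4641)
cross product → J_v[:, 2] = (-0.0000,5.4641,-1.4641)
J_ω[:, 2] = z_2
entry J[1][2] = 5.4641

5.464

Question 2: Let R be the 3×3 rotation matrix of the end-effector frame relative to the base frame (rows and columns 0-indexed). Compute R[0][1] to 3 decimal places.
-1.000

End-effector y-axis (col 1 of R) = (-1.0000,-0.0000,-0.0000)
R[0][1] = -1.0000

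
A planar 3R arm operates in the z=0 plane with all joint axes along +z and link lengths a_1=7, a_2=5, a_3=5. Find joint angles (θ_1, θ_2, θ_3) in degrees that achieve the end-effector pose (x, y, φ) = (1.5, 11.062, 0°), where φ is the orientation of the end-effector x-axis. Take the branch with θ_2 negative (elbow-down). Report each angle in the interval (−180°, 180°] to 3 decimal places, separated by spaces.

wrist centre = target − a_3·(cos φ, sin φ) = (-3.5000, 11.0620)
cos θ_2 = (134.6178−7²−5²)/(2·7·5) = 0.8660; θ_2 = -30.0064° (elbow-down)
β = atan2(11.0620,-3.5000) = 107.5573°; ψ = atan2(-2.5005,11.3298) = -12.4456°
θ_1 = β − ψ = 120.0029°
θ_3 = φ − θ_1 − θ_2 = -89.9965° (wrapped to (-180°,180°])

120.003 -30.006 -89.996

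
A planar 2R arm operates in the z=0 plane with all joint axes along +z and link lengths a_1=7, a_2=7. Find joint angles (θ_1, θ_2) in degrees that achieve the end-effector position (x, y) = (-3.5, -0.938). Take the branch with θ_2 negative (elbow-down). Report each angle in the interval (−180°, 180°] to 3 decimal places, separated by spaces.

-89.997 -150.000

cos θ_2 = (13.1298−7²−7²)/(2·7·7) = -0.8660; θ_2 = -149.9996° (elbow-down)
β = atan2(-0.9380,-3.5000) = -164.9973°; ψ = atan2(-3.5000,0.9378) = -74.9998°
θ_1 = β − ψ = -89.9975°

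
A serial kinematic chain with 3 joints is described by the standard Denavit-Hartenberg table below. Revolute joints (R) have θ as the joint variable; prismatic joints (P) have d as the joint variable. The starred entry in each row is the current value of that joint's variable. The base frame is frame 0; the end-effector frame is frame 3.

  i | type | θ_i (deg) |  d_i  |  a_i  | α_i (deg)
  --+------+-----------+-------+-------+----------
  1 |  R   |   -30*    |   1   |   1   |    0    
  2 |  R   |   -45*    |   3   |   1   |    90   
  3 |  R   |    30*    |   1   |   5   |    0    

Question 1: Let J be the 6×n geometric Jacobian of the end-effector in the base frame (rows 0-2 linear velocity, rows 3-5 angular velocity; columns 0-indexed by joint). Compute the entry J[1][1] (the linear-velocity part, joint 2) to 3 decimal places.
0.414

axis z_1 = (0.0000,0.0000,1.0000); lever o_n−o_1 = (0.4136,-5.4073,5.5000)
cross product → J_v[:, 1] = (5.4073,0.4136,-0.0000)
J_ω[:, 1] = z_1
entry J[1][1] = 0.4136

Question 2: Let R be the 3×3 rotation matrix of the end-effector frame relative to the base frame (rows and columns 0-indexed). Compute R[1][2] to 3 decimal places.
-0.259

End-effector z-axis (col 2 of R) = (-0.9659,-0.2588,0.0000)
R[1][2] = -0.2588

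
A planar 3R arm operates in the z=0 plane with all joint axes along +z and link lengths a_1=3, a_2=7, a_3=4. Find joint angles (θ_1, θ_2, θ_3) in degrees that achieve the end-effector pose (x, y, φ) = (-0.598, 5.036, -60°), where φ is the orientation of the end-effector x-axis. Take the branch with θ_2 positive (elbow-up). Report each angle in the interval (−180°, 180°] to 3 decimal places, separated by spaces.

63.993 59.998 176.009

wrist centre = target − a_3·(cos φ, sin φ) = (-2.5980, 8.5001)
cos θ_2 = (79.0013−3²−7²)/(2·3·7) = 0.5000; θ_2 = 59.9979° (elbow-up)
β = atan2(8.5001,-2.5980) = 106.9954°; ψ = atan2(6.0620,6.5002) = 43.0023°
θ_1 = β − ψ = 63.9931°
θ_3 = φ − θ_1 − θ_2 = 176.0090° (wrapped to (-180°,180°])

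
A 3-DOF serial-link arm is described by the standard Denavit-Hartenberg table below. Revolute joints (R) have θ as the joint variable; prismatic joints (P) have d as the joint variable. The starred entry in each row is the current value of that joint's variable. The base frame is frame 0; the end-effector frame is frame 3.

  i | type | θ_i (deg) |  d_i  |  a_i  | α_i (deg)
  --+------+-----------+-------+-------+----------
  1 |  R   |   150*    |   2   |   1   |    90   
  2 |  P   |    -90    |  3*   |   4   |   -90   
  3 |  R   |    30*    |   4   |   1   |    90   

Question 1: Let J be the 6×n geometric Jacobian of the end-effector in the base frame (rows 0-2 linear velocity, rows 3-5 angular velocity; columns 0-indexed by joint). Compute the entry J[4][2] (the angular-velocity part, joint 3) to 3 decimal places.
0.500

axis z_2 = (-0.8660,0.5000,0.0000); lever o_n−o_2 = (-3.7141,1.5670,-0.8660)
cross product → J_v[:, 2] = (-0.4330,-0.7500,0.5000)
J_ω[:, 2] = z_2
entry J[4][2] = 0.5000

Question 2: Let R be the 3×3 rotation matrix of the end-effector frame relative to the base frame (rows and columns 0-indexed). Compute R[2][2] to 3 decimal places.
End-effector z-axis (col 2 of R) = (0.4330,0.7500,-0.5000)
R[2][2] = -0.5000

-0.500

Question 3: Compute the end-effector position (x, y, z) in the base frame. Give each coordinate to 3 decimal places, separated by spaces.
-3.080 4.665 -2.866

after link 1: o_1 = (-0.8660, 0.5000, 2.0000)
after link 2: o_2 = (0.6340, 3.0981, -2.0000)
after link 3: o_3 = (-3.0801, 4.6651, -2.8660)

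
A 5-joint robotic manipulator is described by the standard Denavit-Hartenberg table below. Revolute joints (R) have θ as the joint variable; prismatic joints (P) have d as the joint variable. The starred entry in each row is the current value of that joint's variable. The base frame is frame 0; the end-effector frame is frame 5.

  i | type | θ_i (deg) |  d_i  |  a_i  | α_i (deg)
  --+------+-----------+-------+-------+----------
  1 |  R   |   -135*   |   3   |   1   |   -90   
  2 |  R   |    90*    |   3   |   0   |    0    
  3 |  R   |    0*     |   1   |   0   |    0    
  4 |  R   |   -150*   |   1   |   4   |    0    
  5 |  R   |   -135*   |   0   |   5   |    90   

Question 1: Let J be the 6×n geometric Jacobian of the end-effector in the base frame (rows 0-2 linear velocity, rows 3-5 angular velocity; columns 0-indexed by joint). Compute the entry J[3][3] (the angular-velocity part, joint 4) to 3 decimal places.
axis z_3 = (0.7071,-0.7071,0.0000); lever o_n−o_3 = (2.7080,1.2937,2.1700)
cross product → J_v[:, 3] = (-1.5344,-1.5344,2.8296)
J_ω[:, 3] = z_3
entry J[3][3] = 0.7071

0.707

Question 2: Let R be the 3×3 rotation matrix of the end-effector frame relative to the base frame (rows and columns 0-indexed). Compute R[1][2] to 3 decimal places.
-0.183

End-effector z-axis (col 2 of R) = (-0.1830,-0.1830,-0.9659)
R[1][2] = -0.1830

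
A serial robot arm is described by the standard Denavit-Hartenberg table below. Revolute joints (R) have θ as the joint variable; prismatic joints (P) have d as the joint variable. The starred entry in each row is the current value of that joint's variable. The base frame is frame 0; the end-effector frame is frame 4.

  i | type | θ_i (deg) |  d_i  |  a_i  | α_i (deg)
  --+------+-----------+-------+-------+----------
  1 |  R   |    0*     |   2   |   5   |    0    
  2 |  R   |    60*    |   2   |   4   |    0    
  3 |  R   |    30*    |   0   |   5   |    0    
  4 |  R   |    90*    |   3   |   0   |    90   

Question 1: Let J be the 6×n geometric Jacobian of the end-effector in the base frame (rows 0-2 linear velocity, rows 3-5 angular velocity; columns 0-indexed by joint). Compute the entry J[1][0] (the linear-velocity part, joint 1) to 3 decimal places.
axis z_0 = ẑ; lever o_n−o_0 = (7.0000,8.4641,7.0000)
cross product → J_v[:, 0] = (-8.4641,7.0000,0.0000)
J_ω[:, 0] = z_0
entry J[1][0] = 7.0000

7.000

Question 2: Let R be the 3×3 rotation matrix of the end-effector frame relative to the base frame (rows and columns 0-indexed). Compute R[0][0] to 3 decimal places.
-1.000

End-effector x-axis (col 0 of R) = (-1.0000,0.0000,0.0000)
R[0][0] = -1.0000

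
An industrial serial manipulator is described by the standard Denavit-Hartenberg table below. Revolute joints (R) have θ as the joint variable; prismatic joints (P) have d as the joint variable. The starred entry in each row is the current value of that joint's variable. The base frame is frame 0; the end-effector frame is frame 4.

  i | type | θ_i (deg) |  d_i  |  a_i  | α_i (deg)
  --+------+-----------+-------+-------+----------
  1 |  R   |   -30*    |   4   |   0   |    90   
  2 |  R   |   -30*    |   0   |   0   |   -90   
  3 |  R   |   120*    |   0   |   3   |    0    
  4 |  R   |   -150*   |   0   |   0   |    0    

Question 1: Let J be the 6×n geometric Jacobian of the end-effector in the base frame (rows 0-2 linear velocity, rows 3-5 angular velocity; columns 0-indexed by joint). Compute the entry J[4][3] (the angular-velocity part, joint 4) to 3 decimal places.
axis z_3 = (0.4330,-0.2500,0.8660); lever o_n−o_3 = (0.0000,0.0000,0.0000)
cross product → J_v[:, 3] = (-0.0000,0.0000,0.0000)
J_ω[:, 3] = z_3
entry J[4][3] = -0.2500

-0.250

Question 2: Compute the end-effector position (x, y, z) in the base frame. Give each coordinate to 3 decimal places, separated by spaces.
after link 1: o_1 = (0.0000, 0.0000, 4.0000)
after link 2: o_2 = (0.0000, 0.0000, 4.0000)
after link 3: o_3 = (0.1740, 2.8995, 4.7500)
after link 4: o_4 = (0.1740, 2.8995, 4.7500)

0.174 2.900 4.750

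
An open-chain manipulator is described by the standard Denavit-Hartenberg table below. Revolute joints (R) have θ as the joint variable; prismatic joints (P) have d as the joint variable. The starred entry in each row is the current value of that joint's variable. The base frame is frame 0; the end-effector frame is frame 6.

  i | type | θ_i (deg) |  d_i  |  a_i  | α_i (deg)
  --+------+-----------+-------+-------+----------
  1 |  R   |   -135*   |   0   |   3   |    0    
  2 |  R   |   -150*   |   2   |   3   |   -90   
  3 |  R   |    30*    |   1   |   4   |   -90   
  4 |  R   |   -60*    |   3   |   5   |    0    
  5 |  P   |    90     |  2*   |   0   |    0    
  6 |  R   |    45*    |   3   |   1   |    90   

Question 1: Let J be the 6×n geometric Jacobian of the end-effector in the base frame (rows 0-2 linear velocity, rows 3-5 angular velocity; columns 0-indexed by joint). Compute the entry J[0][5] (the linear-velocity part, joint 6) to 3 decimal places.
0.033

axis z_5 = (-0.1294,-0.4830,-0.8660); lever o_n−o_5 = (0.6028,-1.4824,-2.7275)
cross product → J_v[:, 5] = (0.0335,-0.8750,0.4830)
J_ω[:, 5] = z_5
entry J[0][5] = 0.0335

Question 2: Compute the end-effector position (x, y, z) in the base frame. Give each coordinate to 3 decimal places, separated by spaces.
after link 1: o_1 = (-2.1213, -2.1213, 0.0000)
after link 2: o_2 = (-1.3449, 0.7765, 2.0000)
after link 3: o_3 = (-1.4142, 4.3813, 0.0000)
after link 4: o_4 = (-5.4247, 6.1445, -3.8481)
after link 5: o_5 = (-5.6835, 5.1785, -5.5801)
after link 6: o_6 = (-5.0807, 3.6962, -8.3076)

-5.081 3.696 -8.308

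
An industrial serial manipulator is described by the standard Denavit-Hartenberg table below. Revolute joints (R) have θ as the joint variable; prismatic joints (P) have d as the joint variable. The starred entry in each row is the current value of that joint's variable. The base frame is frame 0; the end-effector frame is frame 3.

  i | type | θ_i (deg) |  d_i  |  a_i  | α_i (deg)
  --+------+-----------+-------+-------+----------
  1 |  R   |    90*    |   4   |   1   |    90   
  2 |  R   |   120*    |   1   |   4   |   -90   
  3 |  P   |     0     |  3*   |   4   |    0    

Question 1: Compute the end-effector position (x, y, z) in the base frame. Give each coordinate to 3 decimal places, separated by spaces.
after link 1: o_1 = (0.0000, 1.0000, 4.0000)
after link 2: o_2 = (1.0000, -1.0000, 7.4641)
after link 3: o_3 = (1.0000, -5.5981, 9.4282)

1.000 -5.598 9.428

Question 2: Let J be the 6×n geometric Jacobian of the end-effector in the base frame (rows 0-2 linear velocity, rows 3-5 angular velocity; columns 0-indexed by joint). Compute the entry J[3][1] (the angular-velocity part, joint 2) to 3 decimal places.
axis z_1 = (1.0000,-0.0000,0.0000); lever o_n−o_1 = (1.0000,-6.5981,5.4282)
cross product → J_v[:, 1] = (0.0000,-5.4282,-6.5981)
J_ω[:, 1] = z_1
entry J[3][1] = 1.0000

1.000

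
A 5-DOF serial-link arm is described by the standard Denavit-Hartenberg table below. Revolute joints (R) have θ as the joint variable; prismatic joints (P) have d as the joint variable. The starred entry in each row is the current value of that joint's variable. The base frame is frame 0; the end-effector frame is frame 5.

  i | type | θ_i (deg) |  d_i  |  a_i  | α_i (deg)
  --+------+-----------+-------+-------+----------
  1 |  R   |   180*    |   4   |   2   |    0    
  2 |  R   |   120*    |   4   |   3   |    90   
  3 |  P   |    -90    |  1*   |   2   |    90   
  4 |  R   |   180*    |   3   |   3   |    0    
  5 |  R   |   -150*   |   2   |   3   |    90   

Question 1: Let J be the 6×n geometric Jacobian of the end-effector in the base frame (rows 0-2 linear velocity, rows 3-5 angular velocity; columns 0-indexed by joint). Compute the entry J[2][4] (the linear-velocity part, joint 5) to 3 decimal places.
axis z_4 = (-0.5000,0.8660,-0.0000); lever o_n−o_4 = (-2.2990,0.9821,-2.5981)
cross product → J_v[:, 4] = (-2.2500,-1.2990,1.5000)
J_ω[:, 4] = z_4
entry J[2][4] = 1.5000

1.500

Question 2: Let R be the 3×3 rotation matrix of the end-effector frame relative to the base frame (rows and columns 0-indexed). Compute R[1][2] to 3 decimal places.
End-effector z-axis (col 2 of R) = (0.7500,0.4330,-0.5000)
R[1][2] = 0.4330

0.433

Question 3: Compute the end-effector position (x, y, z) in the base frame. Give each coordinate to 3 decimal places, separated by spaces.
after link 1: o_1 = (-2.0000, 0.0000, 4.0000)
after link 2: o_2 = (-0.5000, -2.5981, 8.0000)
after link 3: o_3 = (-1.3660, -3.0981, 6.0000)
after link 4: o_4 = (-2.8660, -0.5000, 9.0000)
after link 5: o_5 = (-5.1651, 0.4821, 6.4019)

-5.165 0.482 6.402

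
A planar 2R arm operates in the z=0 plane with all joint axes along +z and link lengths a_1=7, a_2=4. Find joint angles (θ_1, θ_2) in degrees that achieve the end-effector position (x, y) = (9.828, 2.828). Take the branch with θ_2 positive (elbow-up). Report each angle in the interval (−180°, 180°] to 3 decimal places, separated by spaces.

cos θ_2 = (104.5872−7²−4²)/(2·7·4) = 0.7069; θ_2 = 45.0156° (elbow-up)
β = atan2(2.8280,9.8280) = 16.0531°; ψ = atan2(2.8292,9.8277) = 16.0601°
θ_1 = β − ψ = -0.0070°

-0.007 45.016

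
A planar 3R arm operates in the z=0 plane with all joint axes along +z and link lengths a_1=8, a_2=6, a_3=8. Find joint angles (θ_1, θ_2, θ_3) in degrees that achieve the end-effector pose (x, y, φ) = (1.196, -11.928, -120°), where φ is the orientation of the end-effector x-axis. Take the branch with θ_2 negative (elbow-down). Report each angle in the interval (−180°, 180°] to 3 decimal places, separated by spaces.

2.205 -120.002 -2.203

wrist centre = target − a_3·(cos φ, sin φ) = (5.1960, -4.9998)
cos θ_2 = (51.9964−8²−6²)/(2·8·6) = -0.5000; θ_2 = -120.0025° (elbow-down)
β = atan2(-4.9998,5.1960) = -43.8976°; ψ = atan2(-5.1960,4.9998) = -46.1027°
θ_1 = β − ψ = 2.2051°
θ_3 = φ − θ_1 − θ_2 = -2.2026° (wrapped to (-180°,180°])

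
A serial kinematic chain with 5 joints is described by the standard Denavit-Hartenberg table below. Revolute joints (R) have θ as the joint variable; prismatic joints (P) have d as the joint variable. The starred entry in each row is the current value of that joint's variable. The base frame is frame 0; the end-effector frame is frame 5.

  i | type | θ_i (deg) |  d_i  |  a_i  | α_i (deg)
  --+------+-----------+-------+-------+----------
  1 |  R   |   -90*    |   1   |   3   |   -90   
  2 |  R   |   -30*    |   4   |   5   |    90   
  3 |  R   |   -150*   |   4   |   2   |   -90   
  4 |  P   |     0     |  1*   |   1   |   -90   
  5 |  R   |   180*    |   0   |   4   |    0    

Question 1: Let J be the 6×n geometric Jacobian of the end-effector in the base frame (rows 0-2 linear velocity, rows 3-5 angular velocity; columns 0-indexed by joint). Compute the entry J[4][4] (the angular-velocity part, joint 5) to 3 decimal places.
-0.500

axis z_4 = (-0.0000,-0.5000,-0.8660); lever o_n−o_4 = (2.0000,-3.0000,1.7321)
cross product → J_v[:, 4] = (-3.4641,-1.7321,1.0000)
J_ω[:, 4] = z_4
entry J[4][4] = -0.5000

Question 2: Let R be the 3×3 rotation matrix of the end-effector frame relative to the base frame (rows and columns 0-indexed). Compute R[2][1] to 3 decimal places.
0.250

End-effector y-axis (col 1 of R) = (-0.8660,-0.4330,0.2500)
R[2][1] = 0.2500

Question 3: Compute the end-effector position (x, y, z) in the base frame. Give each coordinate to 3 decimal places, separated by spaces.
3.634 -6.513 7.647

after link 1: o_1 = (0.0000, -3.0000, 1.0000)
after link 2: o_2 = (4.0000, -7.3301, 3.5000)
after link 3: o_3 = (3.0000, -3.8301, 6.0981)
after link 4: o_4 = (1.6340, -3.5131, 5.9151)
after link 5: o_5 = (3.6340, -6.5131, 7.6471)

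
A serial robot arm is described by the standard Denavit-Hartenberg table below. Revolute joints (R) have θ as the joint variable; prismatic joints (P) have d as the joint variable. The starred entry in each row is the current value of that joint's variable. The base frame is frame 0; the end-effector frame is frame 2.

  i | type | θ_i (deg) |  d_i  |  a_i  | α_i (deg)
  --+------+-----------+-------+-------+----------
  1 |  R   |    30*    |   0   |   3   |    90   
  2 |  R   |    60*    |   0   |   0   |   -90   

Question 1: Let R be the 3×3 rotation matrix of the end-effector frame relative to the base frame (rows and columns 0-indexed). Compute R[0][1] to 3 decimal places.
-0.500

End-effector y-axis (col 1 of R) = (-0.5000,0.8660,-0.0000)
R[0][1] = -0.5000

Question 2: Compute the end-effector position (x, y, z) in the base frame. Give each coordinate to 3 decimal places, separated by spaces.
2.598 1.500 0.000

after link 1: o_1 = (2.5981, 1.5000, 0.0000)
after link 2: o_2 = (2.5981, 1.5000, 0.0000)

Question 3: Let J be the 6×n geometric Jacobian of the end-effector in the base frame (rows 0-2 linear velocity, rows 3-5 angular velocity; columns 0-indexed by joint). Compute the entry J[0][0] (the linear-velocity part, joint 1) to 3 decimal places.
-1.500

axis z_0 = ẑ; lever o_n−o_0 = (2.5981,1.5000,0.0000)
cross product → J_v[:, 0] = (-1.5000,2.5981,0.0000)
J_ω[:, 0] = z_0
entry J[0][0] = -1.5000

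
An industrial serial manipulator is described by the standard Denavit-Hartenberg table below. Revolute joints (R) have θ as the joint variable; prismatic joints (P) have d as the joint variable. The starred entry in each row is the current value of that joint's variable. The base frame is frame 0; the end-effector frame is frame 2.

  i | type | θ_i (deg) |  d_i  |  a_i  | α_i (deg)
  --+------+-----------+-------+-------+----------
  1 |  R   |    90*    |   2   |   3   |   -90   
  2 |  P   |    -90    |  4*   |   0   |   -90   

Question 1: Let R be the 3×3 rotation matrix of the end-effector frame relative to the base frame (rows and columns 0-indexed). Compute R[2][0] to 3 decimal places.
End-effector x-axis (col 0 of R) = (0.0000,0.0000,1.0000)
R[2][0] = 1.0000

1.000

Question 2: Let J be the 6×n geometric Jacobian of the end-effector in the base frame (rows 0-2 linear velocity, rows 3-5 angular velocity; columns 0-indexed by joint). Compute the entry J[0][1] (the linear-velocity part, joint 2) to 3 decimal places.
prismatic axis z_1 = (-1.0000,0.0000,0.0000)
J_v[:, 1] = z_1; J_ω[:, 1] = (0,0,0)
entry J[0][1] = -1.0000

-1.000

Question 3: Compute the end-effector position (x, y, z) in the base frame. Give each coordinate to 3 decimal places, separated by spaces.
after link 1: o_1 = (0.0000, 3.0000, 2.0000)
after link 2: o_2 = (-4.0000, 3.0000, 2.0000)

-4.000 3.000 2.000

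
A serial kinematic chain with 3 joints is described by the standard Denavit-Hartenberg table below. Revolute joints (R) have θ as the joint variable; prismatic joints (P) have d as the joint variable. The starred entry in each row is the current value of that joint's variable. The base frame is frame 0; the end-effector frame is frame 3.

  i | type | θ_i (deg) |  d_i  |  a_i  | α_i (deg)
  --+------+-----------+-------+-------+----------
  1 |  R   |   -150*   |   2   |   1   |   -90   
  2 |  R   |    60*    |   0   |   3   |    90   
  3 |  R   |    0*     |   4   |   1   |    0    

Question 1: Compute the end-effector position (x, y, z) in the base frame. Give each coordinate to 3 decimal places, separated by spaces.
after link 1: o_1 = (-0.8660, -0.5000, 2.0000)
after link 2: o_2 = (-2.1651, -1.2500, -0.5981)
after link 3: o_3 = (-5.5981, -3.2321, 0.5359)

-5.598 -3.232 0.536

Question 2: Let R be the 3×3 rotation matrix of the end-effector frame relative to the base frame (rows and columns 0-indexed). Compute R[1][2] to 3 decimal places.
-0.433

End-effector z-axis (col 2 of R) = (-0.7500,-0.4330,0.5000)
R[1][2] = -0.4330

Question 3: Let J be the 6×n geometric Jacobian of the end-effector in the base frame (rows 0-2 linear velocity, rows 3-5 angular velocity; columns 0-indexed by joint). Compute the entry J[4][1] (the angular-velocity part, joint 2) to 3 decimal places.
axis z_1 = (0.5000,-0.8660,0.0000); lever o_n−o_1 = (-4.7321,-2.7321,-1.4641)
cross product → J_v[:, 1] = (1.2679,0.7321,-5.4641)
J_ω[:, 1] = z_1
entry J[4][1] = -0.8660

-0.866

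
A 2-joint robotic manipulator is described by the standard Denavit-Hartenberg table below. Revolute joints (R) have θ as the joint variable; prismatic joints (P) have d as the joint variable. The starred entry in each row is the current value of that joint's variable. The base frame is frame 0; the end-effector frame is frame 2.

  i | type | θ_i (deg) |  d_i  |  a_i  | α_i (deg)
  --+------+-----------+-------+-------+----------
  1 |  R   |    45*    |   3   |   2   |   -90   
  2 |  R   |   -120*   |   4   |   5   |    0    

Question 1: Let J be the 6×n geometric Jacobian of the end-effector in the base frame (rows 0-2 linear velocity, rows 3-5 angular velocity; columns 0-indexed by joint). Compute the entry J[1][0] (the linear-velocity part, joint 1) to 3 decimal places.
axis z_0 = ẑ; lever o_n−o_0 = (-3.1820,2.4749,7.3301)
cross product → J_v[:, 0] = (-2.4749,-3.1820,0.0000)
J_ω[:, 0] = z_0
entry J[1][0] = -3.1820

-3.182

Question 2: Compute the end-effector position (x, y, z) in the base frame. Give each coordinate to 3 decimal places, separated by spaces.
after link 1: o_1 = (1.4142, 1.4142, 3.0000)
after link 2: o_2 = (-3.1820, 2.4749, 7.3301)

-3.182 2.475 7.330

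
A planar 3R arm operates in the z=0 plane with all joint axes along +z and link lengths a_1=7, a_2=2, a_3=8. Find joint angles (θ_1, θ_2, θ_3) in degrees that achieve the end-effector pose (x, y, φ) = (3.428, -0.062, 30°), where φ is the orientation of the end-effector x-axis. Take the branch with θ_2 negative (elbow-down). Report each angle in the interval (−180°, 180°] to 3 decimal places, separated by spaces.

wrist centre = target − a_3·(cos φ, sin φ) = (-3.5002, -4.0620)
cos θ_2 = (28.7513−7²−2²)/(2·7·2) = -0.8660; θ_2 = -150.0001° (elbow-down)
β = atan2(-4.0620,-3.5002) = -130.7513°; ψ = atan2(-1.0000,5.2679) = -10.7484°
θ_1 = β − ψ = -120.0029°
θ_3 = φ − θ_1 − θ_2 = -59.9970° (wrapped to (-180°,180°])

-120.003 -150.000 -59.997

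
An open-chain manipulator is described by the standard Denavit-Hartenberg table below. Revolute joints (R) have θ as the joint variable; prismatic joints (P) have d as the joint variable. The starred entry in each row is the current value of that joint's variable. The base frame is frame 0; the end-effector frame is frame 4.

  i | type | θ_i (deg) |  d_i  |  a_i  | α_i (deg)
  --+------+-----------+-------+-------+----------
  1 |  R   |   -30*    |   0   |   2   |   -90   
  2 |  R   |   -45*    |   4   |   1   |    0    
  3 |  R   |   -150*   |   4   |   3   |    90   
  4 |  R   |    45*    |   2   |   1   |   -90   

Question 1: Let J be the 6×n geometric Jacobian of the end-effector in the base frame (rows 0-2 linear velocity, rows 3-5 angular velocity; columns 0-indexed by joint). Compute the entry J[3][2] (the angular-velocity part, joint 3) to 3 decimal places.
axis z_2 = (0.5000,0.8660,0.0000); lever o_n−o_2 = (-0.2992,5.6081,-2.8913)
cross product → J_v[:, 2] = (-2.5040,1.4457,3.0632)
J_ω[:, 2] = z_2
entry J[3][2] = 0.5000

0.500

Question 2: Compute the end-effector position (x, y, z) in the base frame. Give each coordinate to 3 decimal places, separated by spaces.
after link 1: o_1 = (1.7321, -1.0000, 0.0000)
after link 2: o_2 = (4.3444, 2.1105, 0.7071)
after link 3: o_3 = (3.8349, 7.0235, -0.0694)
after link 4: o_4 = (4.0452, 7.7186, -2.1842)

4.045 7.719 -2.184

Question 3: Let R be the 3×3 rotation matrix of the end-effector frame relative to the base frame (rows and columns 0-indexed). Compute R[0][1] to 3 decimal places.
End-effector y-axis (col 1 of R) = (-0.2241,0.1294,0.9659)
R[0][1] = -0.2241

-0.224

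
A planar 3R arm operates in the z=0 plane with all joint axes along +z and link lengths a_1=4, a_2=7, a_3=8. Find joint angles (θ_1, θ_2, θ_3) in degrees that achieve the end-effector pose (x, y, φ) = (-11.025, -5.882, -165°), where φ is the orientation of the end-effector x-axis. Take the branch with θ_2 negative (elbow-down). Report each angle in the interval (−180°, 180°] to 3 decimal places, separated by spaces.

-30.003 -135.001 0.004

wrist centre = target − a_3·(cos φ, sin φ) = (-3.2976, -3.8114)
cos θ_2 = (25.4013−4²−7²)/(2·4·7) = -0.7071; θ_2 = -135.0011° (elbow-down)
β = atan2(-3.8114,-3.2976) = -130.8657°; ψ = atan2(-4.9497,-0.9498) = -100.8631°
θ_1 = β − ψ = -30.0027°
θ_3 = φ − θ_1 − θ_2 = 0.0038° (wrapped to (-180°,180°])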